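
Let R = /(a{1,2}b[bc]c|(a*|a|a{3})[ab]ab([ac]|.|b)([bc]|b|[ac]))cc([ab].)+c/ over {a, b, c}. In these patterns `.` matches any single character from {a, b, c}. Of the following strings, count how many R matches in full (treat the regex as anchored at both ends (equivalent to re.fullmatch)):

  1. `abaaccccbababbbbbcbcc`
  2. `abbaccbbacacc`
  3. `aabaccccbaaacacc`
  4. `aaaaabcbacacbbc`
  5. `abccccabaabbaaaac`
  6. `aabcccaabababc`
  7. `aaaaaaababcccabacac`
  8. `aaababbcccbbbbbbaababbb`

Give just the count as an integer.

1

1 → no match
2 → no match
3 → no match
4 → no match
5 → match
6 → no match
7 → no match
8 → no match — must end with `c`
Total matched: 1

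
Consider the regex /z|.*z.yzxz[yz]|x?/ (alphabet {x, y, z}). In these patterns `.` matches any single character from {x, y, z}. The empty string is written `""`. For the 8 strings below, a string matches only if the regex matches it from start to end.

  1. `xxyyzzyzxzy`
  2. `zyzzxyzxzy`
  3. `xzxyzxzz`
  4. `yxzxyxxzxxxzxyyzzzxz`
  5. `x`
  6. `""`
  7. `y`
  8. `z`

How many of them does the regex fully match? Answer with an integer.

6

1 → match
2 → match
3 → match
4 → no match
5 → match
6 → match
7 → no match
8 → match
Total matched: 6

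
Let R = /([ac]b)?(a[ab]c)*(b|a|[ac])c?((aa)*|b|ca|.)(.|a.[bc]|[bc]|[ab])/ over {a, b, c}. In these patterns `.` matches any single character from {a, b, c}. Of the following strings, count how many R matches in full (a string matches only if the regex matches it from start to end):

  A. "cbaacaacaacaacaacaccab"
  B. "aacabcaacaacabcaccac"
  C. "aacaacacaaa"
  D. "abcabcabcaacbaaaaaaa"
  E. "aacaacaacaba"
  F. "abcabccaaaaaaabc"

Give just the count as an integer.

A → match
B → match
C → match
D → match
E → match
F → match
Total matched: 6

6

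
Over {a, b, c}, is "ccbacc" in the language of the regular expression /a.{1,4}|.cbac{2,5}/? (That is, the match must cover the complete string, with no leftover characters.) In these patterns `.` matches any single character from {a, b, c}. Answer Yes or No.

Yes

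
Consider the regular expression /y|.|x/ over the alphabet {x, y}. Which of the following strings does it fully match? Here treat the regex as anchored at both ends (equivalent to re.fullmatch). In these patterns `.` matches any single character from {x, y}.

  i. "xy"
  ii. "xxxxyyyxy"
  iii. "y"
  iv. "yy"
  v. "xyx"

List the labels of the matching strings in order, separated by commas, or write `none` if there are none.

iii

i. "xy" → no match
ii. "xxxxyyyxy" → no match
iii. "y" → match
iv. "yy" → no match
v. "xyx" → no match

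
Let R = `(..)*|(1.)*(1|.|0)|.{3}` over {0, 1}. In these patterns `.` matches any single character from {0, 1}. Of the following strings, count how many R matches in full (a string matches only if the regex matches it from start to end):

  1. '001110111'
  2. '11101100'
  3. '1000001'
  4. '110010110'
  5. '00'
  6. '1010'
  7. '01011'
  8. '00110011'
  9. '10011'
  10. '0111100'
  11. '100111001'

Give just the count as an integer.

1. '001110111' → no match
2. '11101100' → match
3. '1000001' → no match
4. '110010110' → no match
5. '00' → match
6. '1010' → match
7. '01011' → no match
8. '00110011' → match
9. '10011' → no match
10. '0111100' → no match
11. '100111001' → no match
Total matched: 4

4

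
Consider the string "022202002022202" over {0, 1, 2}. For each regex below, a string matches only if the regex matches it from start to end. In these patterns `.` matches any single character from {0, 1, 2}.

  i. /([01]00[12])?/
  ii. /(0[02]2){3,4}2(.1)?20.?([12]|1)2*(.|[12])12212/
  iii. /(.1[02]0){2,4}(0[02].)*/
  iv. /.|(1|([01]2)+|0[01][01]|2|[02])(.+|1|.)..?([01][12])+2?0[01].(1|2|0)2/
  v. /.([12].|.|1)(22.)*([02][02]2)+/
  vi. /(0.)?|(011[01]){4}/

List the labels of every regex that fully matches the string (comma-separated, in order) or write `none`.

v

i → no match
ii → no match — must end with "12212"
iii → no match
iv → no match
v → match
vi → no match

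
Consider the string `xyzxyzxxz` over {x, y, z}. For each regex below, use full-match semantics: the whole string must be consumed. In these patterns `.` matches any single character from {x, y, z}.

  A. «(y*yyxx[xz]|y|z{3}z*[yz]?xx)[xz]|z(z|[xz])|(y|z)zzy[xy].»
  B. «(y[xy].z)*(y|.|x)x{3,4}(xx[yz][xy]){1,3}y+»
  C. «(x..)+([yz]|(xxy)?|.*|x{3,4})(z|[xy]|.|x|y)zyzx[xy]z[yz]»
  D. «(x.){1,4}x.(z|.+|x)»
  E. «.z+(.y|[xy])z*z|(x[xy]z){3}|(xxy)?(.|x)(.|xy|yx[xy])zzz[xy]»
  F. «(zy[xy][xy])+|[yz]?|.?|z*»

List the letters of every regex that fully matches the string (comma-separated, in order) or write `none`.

A → no match
B → no match — must end with `y`
C → no match
D → no match
E → match
F → no match

E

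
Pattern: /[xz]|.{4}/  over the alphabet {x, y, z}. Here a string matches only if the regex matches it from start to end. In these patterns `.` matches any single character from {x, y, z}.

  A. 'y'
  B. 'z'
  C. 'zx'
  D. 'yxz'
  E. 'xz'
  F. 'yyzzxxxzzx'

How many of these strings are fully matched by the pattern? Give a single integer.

A → no match
B → match
C → no match
D → no match
E → no match
F → no match
Total matched: 1

1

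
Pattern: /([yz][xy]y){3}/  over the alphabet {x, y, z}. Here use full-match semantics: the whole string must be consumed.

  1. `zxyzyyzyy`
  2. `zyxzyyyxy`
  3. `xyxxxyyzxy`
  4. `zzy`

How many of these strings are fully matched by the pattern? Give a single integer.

1 → match
2 → no match
3 → no match
4 → no match
Total matched: 1

1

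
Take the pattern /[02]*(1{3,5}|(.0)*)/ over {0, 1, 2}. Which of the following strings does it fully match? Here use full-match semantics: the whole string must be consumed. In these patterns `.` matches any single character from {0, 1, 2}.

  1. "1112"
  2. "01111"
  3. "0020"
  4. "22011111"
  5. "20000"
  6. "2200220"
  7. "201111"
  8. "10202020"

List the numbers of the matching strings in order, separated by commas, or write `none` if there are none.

1 → no match
2 → match
3 → match
4 → match
5 → match
6 → match
7 → match
8 → match

2, 3, 4, 5, 6, 7, 8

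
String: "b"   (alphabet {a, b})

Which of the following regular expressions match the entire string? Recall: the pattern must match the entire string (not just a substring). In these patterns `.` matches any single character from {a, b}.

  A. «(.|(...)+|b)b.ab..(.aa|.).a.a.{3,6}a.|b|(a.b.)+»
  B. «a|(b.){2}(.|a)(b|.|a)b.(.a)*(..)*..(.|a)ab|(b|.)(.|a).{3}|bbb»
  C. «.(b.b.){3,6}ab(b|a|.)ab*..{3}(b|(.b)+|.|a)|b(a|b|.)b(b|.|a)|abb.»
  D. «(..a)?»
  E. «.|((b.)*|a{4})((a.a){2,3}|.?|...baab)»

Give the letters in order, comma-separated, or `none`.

A → match
B → no match
C → no match
D → no match
E → match

A, E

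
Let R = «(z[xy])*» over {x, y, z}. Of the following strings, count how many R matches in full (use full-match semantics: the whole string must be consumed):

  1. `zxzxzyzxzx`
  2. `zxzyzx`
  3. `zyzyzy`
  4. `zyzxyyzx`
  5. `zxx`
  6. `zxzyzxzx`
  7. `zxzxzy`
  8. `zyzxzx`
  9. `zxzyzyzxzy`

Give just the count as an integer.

7

1 → match
2 → match
3 → match
4 → no match
5 → no match
6 → match
7 → match
8 → match
9 → match
Total matched: 7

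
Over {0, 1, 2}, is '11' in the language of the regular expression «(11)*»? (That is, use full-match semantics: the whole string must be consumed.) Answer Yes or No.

Yes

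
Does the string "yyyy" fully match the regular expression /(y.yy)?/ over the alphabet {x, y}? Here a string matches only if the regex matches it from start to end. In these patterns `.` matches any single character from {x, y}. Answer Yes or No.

Yes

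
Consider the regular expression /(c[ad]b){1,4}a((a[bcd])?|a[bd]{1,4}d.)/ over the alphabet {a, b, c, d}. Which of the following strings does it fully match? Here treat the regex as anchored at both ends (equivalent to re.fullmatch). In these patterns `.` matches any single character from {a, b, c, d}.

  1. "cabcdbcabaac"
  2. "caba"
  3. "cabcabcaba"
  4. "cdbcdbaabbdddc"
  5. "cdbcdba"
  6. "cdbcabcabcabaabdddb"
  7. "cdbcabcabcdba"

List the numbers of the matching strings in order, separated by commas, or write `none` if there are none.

1 → match
2 → match
3 → match
4 → match
5 → match
6 → match
7 → match

1, 2, 3, 4, 5, 6, 7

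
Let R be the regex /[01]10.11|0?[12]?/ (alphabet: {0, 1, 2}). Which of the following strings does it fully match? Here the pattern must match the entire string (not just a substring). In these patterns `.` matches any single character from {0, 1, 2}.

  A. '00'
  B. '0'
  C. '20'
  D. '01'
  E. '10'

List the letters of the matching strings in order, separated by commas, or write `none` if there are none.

B, D

A → no match
B → match
C → no match
D → match
E → no match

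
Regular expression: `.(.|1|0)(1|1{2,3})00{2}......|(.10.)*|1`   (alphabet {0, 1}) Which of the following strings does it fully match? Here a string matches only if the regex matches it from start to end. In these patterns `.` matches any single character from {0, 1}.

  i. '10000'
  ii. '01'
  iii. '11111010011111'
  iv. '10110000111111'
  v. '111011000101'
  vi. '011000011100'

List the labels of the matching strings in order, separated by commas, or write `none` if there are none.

vi

i → no match
ii → no match
iii → no match
iv → no match
v → no match
vi → match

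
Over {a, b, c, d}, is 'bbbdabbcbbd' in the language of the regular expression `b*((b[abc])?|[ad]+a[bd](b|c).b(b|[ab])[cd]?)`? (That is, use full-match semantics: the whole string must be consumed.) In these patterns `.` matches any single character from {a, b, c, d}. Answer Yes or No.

Yes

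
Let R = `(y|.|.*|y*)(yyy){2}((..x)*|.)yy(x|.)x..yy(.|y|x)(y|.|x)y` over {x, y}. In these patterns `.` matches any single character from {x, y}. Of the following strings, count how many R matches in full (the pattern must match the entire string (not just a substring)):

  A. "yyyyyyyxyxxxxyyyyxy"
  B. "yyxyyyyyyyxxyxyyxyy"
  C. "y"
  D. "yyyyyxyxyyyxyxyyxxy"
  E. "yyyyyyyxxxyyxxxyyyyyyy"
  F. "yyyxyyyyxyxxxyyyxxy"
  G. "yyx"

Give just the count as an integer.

A → no match
B → no match
C. "y" → no match
D → no match
E → no match
F → no match
G. "yyx" → no match — must end with "y"
Total matched: 0

0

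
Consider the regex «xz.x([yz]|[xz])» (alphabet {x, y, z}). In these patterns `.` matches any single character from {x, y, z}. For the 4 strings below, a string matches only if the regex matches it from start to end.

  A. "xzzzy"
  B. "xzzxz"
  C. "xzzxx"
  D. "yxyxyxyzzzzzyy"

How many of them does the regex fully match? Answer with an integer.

2

A → no match
B → match
C → match
D → no match — must start with "xz"
Total matched: 2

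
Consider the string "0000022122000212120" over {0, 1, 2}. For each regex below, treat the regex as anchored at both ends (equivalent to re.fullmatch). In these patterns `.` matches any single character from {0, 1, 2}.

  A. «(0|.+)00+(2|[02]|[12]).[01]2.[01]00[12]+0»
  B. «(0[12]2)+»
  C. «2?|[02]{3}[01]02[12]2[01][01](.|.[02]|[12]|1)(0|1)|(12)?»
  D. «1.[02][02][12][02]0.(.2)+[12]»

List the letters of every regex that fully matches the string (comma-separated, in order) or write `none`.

A

A → match
B → no match — must end with "2"
C → no match
D → no match — must start with "1"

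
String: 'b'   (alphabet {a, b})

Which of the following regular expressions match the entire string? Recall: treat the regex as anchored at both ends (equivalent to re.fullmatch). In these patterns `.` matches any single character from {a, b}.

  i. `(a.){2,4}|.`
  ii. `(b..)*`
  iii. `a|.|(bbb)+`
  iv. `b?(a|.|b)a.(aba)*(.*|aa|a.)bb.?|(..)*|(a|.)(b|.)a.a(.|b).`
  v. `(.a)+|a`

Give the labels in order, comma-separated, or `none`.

i → match
ii → no match
iii → match
iv → no match
v → no match — must end with 'a'

i, iii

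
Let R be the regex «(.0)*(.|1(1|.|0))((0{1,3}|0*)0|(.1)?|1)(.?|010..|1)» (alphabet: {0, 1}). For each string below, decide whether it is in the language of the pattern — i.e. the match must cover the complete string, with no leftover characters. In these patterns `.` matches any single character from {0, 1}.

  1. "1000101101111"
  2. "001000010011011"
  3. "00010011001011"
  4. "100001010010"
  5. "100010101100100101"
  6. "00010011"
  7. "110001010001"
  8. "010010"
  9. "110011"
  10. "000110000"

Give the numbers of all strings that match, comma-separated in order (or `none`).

none

1 → no match
2 → no match
3 → no match
4 → no match
5 → no match
6 → no match
7 → no match
8 → no match
9 → no match
10 → no match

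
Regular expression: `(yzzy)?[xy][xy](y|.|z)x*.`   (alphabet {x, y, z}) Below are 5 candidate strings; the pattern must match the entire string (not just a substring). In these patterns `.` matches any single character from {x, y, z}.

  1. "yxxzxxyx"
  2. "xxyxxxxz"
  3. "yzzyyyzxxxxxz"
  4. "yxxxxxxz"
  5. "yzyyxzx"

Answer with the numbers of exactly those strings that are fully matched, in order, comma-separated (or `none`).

1. "yxxzxxyx" → no match
2. "xxyxxxxz" → match
3 → match
4. "yxxxxxxz" → match
5. "yzyyxzx" → no match

2, 3, 4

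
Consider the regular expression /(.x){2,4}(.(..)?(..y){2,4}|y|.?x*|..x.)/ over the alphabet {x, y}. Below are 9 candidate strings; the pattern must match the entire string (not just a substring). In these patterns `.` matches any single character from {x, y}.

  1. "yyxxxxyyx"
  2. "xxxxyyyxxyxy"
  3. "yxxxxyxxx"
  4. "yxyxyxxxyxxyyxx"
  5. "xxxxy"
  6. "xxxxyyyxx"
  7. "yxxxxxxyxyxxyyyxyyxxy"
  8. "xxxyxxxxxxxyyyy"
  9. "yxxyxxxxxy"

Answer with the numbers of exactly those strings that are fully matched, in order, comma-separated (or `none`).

1 → no match
2 → no match
3 → no match
4 → no match
5 → match
6 → no match
7 → no match
8 → no match
9 → no match

5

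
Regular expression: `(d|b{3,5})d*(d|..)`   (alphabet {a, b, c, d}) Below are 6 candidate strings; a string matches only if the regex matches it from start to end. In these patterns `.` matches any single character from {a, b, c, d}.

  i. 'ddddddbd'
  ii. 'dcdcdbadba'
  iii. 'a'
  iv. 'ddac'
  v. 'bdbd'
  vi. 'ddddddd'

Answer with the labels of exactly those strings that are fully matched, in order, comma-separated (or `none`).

i, iv, vi

i → match
ii → no match
iii → no match
iv → match
v → no match
vi → match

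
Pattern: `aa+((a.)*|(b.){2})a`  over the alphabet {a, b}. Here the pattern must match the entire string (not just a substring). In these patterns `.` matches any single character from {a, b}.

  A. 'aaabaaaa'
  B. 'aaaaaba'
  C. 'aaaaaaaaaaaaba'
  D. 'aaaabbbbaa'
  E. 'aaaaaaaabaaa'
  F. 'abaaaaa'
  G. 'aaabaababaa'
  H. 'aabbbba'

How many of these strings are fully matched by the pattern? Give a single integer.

4

A → no match
B → match
C → match
D → no match
E → match
F → no match — must start with 'aa'
G → no match
H → match
Total matched: 4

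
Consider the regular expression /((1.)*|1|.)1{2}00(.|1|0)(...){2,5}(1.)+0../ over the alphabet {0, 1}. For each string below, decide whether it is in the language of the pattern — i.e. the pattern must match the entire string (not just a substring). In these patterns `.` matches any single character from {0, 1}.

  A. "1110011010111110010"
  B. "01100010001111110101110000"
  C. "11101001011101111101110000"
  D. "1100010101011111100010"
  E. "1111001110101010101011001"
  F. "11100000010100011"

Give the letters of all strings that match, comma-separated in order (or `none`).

A, B, E

A → match
B → match
C → no match
D → no match
E → match
F → no match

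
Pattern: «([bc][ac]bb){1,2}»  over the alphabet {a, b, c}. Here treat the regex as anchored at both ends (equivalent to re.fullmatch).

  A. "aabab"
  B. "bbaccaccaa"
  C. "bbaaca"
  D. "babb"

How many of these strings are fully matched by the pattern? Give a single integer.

A. "aabab" → no match — must end with "bb"
B. "bbaccaccaa" → no match — must end with "bb"
C. "bbaaca" → no match — must end with "bb"
D. "babb" → match
Total matched: 1

1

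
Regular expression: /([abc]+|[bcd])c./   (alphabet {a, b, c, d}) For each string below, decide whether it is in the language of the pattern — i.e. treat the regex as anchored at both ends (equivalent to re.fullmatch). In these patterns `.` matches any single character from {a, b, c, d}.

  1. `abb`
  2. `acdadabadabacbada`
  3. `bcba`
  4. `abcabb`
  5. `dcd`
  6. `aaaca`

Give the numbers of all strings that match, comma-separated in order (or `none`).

5, 6

1. `abb` → no match
2 → no match
3. `bcba` → no match
4. `abcabb` → no match
5. `dcd` → match
6. `aaaca` → match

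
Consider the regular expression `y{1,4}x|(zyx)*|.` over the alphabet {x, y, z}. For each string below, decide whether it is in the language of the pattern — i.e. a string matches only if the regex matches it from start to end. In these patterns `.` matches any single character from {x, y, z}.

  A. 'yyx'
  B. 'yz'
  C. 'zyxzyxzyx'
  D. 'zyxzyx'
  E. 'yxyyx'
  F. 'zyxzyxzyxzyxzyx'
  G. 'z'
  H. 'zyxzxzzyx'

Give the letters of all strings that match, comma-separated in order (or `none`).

A, C, D, F, G

A. 'yyx' → match
B. 'yz' → no match
C. 'zyxzyxzyx' → match
D. 'zyxzyx' → match
E. 'yxyyx' → no match
F → match
G. 'z' → match
H. 'zyxzxzzyx' → no match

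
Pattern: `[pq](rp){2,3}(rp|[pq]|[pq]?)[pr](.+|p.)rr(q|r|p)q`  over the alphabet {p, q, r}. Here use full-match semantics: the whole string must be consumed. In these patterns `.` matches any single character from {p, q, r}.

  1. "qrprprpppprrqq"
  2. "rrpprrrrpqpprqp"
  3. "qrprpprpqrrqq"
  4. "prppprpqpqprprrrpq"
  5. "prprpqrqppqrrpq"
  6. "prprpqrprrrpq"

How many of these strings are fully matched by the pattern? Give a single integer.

4

1 → match
2 → no match — must end with "q"
3 → match
4 → no match
5 → match
6 → match
Total matched: 4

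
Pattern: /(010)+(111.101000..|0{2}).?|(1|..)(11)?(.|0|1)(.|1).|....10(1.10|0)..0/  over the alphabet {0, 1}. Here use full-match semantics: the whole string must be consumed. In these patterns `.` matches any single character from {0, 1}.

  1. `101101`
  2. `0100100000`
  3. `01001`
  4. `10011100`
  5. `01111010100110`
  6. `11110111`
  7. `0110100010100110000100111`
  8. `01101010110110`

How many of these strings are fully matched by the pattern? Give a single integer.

1 → no match
2 → match
3 → match
4 → no match
5 → no match
6 → no match
7 → no match
8 → no match
Total matched: 2

2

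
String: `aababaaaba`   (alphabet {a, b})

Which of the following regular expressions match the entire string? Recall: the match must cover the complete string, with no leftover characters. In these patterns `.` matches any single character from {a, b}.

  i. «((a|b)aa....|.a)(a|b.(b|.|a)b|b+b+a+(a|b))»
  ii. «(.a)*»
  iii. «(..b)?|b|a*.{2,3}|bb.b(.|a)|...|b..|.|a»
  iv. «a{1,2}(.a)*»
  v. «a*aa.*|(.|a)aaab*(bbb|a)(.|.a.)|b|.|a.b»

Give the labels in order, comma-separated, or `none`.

ii, iv, v

i → no match
ii → match
iii → no match
iv → match
v → match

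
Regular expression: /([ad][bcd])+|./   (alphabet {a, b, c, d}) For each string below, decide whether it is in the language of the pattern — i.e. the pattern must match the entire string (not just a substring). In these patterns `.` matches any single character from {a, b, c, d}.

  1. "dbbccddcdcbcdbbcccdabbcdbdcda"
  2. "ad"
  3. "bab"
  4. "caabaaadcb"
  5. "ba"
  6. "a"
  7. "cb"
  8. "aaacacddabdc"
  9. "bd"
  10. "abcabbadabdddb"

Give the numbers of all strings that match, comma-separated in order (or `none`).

1 → no match
2. "ad" → match
3. "bab" → no match
4. "caabaaadcb" → no match
5. "ba" → no match
6. "a" → match
7. "cb" → no match
8. "aaacacddabdc" → no match
9. "bd" → no match
10 → no match

2, 6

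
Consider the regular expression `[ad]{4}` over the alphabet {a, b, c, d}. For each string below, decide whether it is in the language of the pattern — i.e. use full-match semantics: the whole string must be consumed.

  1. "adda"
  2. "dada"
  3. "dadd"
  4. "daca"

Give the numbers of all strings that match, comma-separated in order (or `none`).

1 → match
2 → match
3 → match
4 → no match

1, 2, 3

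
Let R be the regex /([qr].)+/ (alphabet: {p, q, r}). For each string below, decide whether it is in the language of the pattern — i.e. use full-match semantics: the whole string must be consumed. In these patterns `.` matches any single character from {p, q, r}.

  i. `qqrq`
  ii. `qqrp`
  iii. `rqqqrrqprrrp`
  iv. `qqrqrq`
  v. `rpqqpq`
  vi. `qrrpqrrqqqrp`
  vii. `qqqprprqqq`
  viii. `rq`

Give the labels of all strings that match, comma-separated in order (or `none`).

i, ii, iii, iv, vi, vii, viii

i → match
ii → match
iii → match
iv → match
v → no match
vi → match
vii → match
viii → match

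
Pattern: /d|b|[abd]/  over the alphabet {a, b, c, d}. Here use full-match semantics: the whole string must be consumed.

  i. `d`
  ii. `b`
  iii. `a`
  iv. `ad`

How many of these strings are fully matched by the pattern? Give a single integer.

i → match
ii → match
iii → match
iv → no match
Total matched: 3

3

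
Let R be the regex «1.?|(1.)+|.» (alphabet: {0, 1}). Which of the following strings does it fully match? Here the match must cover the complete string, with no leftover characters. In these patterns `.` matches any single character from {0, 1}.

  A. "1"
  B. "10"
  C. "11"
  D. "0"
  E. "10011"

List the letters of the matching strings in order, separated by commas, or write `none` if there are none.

A → match
B → match
C → match
D → match
E → no match

A, B, C, D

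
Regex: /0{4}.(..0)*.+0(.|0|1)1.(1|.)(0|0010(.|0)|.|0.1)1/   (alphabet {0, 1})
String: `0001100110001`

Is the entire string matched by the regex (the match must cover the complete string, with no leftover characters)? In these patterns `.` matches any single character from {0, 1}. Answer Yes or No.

No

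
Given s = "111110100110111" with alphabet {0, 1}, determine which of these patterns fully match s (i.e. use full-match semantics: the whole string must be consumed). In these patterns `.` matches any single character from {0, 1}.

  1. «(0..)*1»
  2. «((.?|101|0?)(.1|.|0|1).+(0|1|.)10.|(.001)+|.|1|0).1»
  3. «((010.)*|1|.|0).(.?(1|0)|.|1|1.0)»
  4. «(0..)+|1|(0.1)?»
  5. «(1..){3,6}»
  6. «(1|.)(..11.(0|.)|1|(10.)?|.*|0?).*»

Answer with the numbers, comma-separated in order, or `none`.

2, 5, 6

1 → no match
2 → match
3 → no match
4 → no match
5 → match
6 → match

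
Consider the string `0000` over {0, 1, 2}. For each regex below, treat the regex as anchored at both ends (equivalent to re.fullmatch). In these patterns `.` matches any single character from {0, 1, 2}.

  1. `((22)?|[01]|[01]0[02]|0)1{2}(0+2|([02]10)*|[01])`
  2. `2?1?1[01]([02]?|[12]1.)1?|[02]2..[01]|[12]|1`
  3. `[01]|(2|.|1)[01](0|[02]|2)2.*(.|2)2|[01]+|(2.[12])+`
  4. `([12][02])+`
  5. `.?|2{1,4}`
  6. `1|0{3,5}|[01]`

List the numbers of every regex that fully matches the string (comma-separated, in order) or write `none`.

1 → no match
2 → no match
3 → match
4 → no match
5 → no match
6 → match

3, 6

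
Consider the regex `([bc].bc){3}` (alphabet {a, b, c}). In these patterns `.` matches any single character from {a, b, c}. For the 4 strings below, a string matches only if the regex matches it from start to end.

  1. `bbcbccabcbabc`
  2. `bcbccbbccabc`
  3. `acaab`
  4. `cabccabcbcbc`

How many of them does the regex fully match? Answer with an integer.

1 → no match
2 → match
3 → no match — must end with `bc`
4 → match
Total matched: 2

2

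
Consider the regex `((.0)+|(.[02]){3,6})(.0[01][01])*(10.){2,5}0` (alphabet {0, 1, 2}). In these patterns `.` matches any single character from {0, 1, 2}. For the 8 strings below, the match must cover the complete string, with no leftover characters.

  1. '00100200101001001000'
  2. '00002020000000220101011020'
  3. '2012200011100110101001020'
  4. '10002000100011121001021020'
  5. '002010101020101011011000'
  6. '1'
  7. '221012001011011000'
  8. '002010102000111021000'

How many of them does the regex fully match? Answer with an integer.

5

1 → match
2 → no match
3 → match
4 → no match
5 → match
6 → no match — must end with '0'
7 → match
8 → match
Total matched: 5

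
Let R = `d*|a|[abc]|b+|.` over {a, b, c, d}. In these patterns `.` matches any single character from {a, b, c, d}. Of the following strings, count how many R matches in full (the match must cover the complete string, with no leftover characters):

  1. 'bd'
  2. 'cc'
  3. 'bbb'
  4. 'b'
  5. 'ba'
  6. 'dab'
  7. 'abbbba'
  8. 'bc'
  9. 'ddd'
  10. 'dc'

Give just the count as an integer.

1 → no match
2 → no match
3 → match
4 → match
5 → no match
6 → no match
7 → no match
8 → no match
9 → match
10 → no match
Total matched: 3

3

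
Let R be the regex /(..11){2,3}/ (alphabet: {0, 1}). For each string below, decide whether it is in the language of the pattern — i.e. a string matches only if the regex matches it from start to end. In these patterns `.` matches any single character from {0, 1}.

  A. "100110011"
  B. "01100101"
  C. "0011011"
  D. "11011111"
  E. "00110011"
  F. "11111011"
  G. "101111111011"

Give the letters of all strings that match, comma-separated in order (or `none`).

E, F, G

A → no match
B → no match — must end with "11"
C → no match
D → no match
E → match
F → match
G → match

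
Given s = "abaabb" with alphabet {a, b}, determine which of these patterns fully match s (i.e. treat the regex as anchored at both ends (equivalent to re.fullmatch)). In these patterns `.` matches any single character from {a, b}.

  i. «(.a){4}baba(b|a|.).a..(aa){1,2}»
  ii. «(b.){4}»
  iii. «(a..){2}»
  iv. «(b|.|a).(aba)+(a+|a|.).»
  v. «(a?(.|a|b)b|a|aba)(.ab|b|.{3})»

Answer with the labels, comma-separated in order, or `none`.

iii, v

i → no match — must end with "aa"
ii → no match — must start with "b"
iii → match
iv → no match
v → match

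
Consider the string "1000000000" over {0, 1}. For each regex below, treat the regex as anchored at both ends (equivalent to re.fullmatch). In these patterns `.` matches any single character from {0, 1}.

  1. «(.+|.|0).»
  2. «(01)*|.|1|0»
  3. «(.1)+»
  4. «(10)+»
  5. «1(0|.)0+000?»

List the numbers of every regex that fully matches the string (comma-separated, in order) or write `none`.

1, 5

1 → match
2 → no match
3 → no match — must end with "1"
4 → no match — must end with "10"
5 → match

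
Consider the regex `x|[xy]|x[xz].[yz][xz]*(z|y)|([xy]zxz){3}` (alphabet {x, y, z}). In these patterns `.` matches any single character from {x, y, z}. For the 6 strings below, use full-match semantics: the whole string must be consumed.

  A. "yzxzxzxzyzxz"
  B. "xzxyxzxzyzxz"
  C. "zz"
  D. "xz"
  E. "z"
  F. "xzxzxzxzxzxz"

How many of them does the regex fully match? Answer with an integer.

2

A. "yzxzxzxzyzxz" → match
B. "xzxyxzxzyzxz" → no match
C. "zz" → no match
D. "xz" → no match
E. "z" → no match
F. "xzxzxzxzxzxz" → match
Total matched: 2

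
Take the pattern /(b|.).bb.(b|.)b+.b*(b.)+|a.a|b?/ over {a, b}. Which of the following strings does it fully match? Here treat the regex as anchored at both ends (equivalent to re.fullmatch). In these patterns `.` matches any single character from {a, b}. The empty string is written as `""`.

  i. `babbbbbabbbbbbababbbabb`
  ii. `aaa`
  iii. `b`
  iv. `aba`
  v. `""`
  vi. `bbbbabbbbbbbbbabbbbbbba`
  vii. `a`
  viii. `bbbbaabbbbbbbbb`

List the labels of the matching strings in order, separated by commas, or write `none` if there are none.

i, ii, iii, iv, v, vi, viii

i → match
ii → match
iii → match
iv → match
v → match
vi → match
vii → no match
viii → match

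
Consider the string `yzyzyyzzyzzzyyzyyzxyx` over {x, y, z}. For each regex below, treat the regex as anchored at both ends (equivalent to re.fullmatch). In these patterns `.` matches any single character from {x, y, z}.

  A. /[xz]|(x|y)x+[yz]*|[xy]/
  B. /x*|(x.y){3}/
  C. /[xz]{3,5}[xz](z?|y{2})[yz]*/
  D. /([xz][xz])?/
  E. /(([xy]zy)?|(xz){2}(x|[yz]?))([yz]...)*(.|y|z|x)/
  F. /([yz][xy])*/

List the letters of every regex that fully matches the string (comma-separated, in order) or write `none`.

E

A → no match
B → no match
C → no match
D → no match
E → match
F → no match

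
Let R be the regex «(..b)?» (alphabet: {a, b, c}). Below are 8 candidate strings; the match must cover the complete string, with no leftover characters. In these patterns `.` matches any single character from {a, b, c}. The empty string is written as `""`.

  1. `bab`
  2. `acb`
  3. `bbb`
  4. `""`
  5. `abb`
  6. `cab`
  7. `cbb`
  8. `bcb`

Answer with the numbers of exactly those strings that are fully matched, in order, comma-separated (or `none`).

1, 2, 3, 4, 5, 6, 7, 8

1 → match
2 → match
3 → match
4 → match
5 → match
6 → match
7 → match
8 → match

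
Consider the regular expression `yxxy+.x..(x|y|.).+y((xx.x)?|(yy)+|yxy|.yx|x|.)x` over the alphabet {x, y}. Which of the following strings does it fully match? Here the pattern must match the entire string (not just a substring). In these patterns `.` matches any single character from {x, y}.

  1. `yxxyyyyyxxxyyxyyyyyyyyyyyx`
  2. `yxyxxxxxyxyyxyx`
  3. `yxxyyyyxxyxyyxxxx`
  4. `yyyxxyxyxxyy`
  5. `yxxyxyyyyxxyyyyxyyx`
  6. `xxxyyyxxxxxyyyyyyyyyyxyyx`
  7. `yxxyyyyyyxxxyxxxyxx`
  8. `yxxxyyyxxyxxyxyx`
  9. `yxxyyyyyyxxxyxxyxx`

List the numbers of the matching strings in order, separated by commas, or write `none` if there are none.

1, 7, 9

1 → match
2 → no match — must start with `yxxy`
3 → no match
4 → no match — must start with `yxxy`
5 → no match
6 → no match — must start with `yxxy`
7 → match
8 → no match — must start with `yxxy`
9 → match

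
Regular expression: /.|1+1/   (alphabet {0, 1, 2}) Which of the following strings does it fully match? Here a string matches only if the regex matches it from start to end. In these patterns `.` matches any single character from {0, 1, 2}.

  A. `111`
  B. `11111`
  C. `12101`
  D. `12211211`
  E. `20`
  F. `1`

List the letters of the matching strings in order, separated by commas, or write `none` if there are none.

A → match
B → match
C → no match
D → no match
E → no match
F → match

A, B, F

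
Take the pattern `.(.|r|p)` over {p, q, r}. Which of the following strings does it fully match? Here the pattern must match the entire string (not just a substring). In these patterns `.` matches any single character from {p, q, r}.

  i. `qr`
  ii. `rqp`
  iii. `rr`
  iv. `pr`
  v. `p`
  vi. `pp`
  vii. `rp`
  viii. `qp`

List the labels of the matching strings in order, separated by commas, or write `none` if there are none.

i, iii, iv, vi, vii, viii

i → match
ii → no match
iii → match
iv → match
v → no match
vi → match
vii → match
viii → match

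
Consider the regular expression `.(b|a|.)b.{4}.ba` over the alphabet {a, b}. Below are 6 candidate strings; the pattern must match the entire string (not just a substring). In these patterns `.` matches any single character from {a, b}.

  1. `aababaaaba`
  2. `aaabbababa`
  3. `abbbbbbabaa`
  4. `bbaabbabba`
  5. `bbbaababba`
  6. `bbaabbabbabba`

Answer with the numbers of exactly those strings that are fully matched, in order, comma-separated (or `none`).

1, 5

1 → match
2 → no match
3 → no match — must end with `ba`
4 → no match
5 → match
6 → no match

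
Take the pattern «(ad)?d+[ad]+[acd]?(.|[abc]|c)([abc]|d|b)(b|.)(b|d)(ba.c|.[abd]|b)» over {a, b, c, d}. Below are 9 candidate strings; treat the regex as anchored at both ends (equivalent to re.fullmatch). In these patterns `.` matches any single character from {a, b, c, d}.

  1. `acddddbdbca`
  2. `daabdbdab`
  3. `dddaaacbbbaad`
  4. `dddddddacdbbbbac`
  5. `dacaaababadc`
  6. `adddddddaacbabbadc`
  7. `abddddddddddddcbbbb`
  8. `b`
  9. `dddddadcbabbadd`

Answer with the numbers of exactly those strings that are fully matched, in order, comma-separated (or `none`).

1 → no match
2 → match
3 → no match
4 → no match
5 → no match
6 → match
7 → no match
8 → no match
9 → no match

2, 6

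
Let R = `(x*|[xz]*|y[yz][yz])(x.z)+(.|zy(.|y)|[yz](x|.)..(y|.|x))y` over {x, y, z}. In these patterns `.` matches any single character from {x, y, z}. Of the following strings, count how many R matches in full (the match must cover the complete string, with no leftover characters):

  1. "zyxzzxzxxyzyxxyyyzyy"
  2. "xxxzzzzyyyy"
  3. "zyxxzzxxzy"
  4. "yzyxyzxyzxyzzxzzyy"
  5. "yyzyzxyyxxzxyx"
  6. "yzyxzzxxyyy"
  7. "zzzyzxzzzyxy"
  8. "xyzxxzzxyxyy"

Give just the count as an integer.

1 → no match
2 → match
3 → no match
4 → match
5 → no match — must end with "y"
6 → no match
7 → no match
8 → match
Total matched: 3

3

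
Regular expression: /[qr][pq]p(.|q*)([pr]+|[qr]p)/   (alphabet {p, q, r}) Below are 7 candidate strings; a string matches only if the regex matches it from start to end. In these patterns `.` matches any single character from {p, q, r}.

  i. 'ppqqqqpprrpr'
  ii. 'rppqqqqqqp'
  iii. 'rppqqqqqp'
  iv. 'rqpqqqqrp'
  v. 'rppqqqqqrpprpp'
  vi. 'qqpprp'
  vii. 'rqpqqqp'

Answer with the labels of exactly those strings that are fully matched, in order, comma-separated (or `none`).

i. 'ppqqqqpprrpr' → no match
ii. 'rppqqqqqqp' → match
iii. 'rppqqqqqp' → match
iv. 'rqpqqqqrp' → match
v → match
vi. 'qqpprp' → match
vii. 'rqpqqqp' → match

ii, iii, iv, v, vi, vii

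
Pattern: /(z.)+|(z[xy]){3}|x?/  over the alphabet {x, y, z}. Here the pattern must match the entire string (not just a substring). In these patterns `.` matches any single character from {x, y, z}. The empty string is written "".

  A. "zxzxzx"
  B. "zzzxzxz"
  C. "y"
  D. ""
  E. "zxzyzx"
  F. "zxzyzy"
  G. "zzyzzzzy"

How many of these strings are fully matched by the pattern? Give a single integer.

A → match
B → no match
C → no match
D → match
E → match
F → match
G → no match
Total matched: 4

4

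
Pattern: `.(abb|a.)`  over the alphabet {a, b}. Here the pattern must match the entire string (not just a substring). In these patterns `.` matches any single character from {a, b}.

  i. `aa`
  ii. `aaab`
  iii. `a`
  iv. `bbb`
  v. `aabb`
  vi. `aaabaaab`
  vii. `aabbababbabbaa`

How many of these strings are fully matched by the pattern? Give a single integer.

1

i → no match
ii → no match
iii → no match
iv → no match
v → match
vi → no match
vii → no match
Total matched: 1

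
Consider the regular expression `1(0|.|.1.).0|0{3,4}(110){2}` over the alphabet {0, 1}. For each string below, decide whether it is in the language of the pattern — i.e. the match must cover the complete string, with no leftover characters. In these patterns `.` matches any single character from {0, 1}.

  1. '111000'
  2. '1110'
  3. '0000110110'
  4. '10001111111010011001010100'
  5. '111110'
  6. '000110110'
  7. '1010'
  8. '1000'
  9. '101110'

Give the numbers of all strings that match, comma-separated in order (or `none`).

1, 2, 3, 5, 6, 7, 8, 9

1 → match
2 → match
3 → match
4 → no match
5 → match
6 → match
7 → match
8 → match
9 → match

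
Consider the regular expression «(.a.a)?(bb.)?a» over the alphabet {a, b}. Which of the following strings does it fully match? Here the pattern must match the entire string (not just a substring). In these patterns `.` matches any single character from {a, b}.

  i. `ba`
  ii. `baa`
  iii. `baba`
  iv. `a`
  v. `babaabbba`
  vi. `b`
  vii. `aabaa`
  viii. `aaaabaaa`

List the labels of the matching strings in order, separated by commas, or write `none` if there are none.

iv, vii

i → no match
ii → no match
iii → no match
iv → match
v → no match
vi → no match — must end with `a`
vii → match
viii → no match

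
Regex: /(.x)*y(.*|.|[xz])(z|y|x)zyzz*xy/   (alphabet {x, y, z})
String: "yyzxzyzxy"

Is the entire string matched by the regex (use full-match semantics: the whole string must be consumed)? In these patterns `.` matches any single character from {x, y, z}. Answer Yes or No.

Yes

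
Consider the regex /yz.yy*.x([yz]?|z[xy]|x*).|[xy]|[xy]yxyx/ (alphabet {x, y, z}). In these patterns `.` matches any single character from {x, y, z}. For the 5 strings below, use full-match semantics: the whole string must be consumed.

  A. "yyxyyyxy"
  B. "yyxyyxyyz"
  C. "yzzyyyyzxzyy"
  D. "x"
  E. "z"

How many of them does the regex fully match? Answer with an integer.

A → no match
B → no match
C → match
D → match
E → no match
Total matched: 2

2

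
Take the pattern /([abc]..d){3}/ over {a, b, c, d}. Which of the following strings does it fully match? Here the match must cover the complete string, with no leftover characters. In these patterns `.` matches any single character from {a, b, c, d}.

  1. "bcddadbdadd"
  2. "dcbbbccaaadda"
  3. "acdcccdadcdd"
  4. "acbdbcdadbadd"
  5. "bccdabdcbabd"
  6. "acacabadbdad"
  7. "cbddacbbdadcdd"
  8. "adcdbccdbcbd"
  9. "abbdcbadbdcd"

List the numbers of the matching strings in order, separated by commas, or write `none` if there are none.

8, 9

1 → no match
2 → no match — must end with "d"
3 → no match
4 → no match
5 → no match
6 → no match
7 → no match
8 → match
9 → match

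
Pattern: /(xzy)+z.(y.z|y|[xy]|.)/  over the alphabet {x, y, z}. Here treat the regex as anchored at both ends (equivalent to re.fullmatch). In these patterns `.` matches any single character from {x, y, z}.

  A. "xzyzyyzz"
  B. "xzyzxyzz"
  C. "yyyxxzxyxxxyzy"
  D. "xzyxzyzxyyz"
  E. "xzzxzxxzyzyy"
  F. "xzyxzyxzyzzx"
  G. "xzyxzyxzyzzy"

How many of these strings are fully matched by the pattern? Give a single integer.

A → match
B → match
C → no match — must start with "xzy"
D → match
E → no match — must start with "xzy"
F → match
G → match
Total matched: 5

5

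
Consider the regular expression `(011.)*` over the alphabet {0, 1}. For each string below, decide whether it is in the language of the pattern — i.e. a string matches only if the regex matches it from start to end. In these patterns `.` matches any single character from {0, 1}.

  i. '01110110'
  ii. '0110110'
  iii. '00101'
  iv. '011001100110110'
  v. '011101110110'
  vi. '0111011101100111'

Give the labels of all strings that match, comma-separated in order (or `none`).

i → match
ii → no match
iii → no match
iv → no match
v → match
vi → match

i, v, vi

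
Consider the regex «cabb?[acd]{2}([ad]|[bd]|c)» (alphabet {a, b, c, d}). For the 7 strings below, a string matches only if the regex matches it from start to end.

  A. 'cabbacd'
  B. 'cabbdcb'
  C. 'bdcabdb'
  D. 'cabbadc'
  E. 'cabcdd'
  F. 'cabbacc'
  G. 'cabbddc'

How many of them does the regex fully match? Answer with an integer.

6

A. 'cabbacd' → match
B. 'cabbdcb' → match
C. 'bdcabdb' → no match — must start with 'cab'
D. 'cabbadc' → match
E. 'cabcdd' → match
F. 'cabbacc' → match
G. 'cabbddc' → match
Total matched: 6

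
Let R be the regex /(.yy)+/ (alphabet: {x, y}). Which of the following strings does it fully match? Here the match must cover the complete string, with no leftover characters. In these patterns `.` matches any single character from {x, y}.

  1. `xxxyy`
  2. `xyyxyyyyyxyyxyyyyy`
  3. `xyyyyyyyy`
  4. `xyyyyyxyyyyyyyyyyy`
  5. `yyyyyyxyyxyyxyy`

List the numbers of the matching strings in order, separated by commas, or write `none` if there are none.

2, 3, 4, 5

1 → no match
2 → match
3 → match
4 → match
5 → match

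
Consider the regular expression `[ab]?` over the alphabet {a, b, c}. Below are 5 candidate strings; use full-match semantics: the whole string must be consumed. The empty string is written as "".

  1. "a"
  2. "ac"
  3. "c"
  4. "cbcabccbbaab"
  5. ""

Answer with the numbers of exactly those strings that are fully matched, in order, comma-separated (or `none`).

1. "a" → match
2. "ac" → no match
3. "c" → no match
4. "cbcabccbbaab" → no match
5. "" → match

1, 5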